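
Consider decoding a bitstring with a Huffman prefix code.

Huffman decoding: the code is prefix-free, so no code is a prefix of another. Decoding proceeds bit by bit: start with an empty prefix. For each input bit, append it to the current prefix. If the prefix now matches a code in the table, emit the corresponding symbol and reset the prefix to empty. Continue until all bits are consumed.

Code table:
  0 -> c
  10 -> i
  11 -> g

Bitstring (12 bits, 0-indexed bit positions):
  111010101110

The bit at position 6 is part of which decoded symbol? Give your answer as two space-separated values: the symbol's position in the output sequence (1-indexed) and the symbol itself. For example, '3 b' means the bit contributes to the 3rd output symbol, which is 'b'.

Bit 0: prefix='1' (no match yet)
Bit 1: prefix='11' -> emit 'g', reset
Bit 2: prefix='1' (no match yet)
Bit 3: prefix='10' -> emit 'i', reset
Bit 4: prefix='1' (no match yet)
Bit 5: prefix='10' -> emit 'i', reset
Bit 6: prefix='1' (no match yet)
Bit 7: prefix='10' -> emit 'i', reset
Bit 8: prefix='1' (no match yet)
Bit 9: prefix='11' -> emit 'g', reset
Bit 10: prefix='1' (no match yet)

Answer: 4 i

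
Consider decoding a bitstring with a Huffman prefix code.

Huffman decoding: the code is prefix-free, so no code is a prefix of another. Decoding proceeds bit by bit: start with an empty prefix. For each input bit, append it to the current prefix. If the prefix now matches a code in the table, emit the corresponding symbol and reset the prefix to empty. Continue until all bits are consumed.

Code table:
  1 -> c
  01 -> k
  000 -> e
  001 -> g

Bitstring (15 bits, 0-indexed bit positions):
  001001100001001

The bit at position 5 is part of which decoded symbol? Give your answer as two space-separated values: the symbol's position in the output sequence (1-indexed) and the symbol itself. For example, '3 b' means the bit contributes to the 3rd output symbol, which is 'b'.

Answer: 2 g

Derivation:
Bit 0: prefix='0' (no match yet)
Bit 1: prefix='00' (no match yet)
Bit 2: prefix='001' -> emit 'g', reset
Bit 3: prefix='0' (no match yet)
Bit 4: prefix='00' (no match yet)
Bit 5: prefix='001' -> emit 'g', reset
Bit 6: prefix='1' -> emit 'c', reset
Bit 7: prefix='0' (no match yet)
Bit 8: prefix='00' (no match yet)
Bit 9: prefix='000' -> emit 'e', reset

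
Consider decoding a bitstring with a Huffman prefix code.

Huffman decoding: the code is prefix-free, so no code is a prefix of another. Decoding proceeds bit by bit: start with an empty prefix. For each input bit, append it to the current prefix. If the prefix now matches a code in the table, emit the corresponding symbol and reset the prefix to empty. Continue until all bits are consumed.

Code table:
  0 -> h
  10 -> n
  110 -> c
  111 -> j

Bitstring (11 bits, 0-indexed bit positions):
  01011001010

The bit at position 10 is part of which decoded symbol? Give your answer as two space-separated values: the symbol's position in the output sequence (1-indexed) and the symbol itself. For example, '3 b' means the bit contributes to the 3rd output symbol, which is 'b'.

Bit 0: prefix='0' -> emit 'h', reset
Bit 1: prefix='1' (no match yet)
Bit 2: prefix='10' -> emit 'n', reset
Bit 3: prefix='1' (no match yet)
Bit 4: prefix='11' (no match yet)
Bit 5: prefix='110' -> emit 'c', reset
Bit 6: prefix='0' -> emit 'h', reset
Bit 7: prefix='1' (no match yet)
Bit 8: prefix='10' -> emit 'n', reset
Bit 9: prefix='1' (no match yet)
Bit 10: prefix='10' -> emit 'n', reset

Answer: 6 n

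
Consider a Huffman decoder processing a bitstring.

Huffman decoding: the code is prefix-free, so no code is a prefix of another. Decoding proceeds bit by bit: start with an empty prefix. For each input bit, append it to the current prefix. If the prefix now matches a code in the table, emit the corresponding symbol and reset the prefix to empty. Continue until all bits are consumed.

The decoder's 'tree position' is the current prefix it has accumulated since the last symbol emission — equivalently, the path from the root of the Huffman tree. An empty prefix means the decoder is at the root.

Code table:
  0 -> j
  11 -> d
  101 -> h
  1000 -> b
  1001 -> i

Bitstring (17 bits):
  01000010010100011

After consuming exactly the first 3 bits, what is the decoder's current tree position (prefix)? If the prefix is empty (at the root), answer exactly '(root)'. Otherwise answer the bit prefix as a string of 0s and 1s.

Bit 0: prefix='0' -> emit 'j', reset
Bit 1: prefix='1' (no match yet)
Bit 2: prefix='10' (no match yet)

Answer: 10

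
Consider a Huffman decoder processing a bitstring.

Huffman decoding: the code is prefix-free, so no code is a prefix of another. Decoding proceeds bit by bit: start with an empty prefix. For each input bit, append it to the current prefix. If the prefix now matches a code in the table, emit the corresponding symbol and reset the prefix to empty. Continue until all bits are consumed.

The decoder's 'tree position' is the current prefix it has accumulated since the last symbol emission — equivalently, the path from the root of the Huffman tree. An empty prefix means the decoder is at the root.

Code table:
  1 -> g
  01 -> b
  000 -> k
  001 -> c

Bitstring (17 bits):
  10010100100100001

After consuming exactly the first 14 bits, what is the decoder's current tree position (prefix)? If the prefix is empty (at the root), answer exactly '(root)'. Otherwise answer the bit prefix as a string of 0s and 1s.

Answer: 00

Derivation:
Bit 0: prefix='1' -> emit 'g', reset
Bit 1: prefix='0' (no match yet)
Bit 2: prefix='00' (no match yet)
Bit 3: prefix='001' -> emit 'c', reset
Bit 4: prefix='0' (no match yet)
Bit 5: prefix='01' -> emit 'b', reset
Bit 6: prefix='0' (no match yet)
Bit 7: prefix='00' (no match yet)
Bit 8: prefix='001' -> emit 'c', reset
Bit 9: prefix='0' (no match yet)
Bit 10: prefix='00' (no match yet)
Bit 11: prefix='001' -> emit 'c', reset
Bit 12: prefix='0' (no match yet)
Bit 13: prefix='00' (no match yet)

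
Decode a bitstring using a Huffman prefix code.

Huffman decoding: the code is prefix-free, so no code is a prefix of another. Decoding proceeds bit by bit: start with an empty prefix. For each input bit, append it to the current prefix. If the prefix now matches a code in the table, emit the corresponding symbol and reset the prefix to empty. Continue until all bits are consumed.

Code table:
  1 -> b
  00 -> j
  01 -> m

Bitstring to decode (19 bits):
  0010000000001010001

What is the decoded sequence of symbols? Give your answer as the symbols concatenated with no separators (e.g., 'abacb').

Bit 0: prefix='0' (no match yet)
Bit 1: prefix='00' -> emit 'j', reset
Bit 2: prefix='1' -> emit 'b', reset
Bit 3: prefix='0' (no match yet)
Bit 4: prefix='00' -> emit 'j', reset
Bit 5: prefix='0' (no match yet)
Bit 6: prefix='00' -> emit 'j', reset
Bit 7: prefix='0' (no match yet)
Bit 8: prefix='00' -> emit 'j', reset
Bit 9: prefix='0' (no match yet)
Bit 10: prefix='00' -> emit 'j', reset
Bit 11: prefix='0' (no match yet)
Bit 12: prefix='01' -> emit 'm', reset
Bit 13: prefix='0' (no match yet)
Bit 14: prefix='01' -> emit 'm', reset
Bit 15: prefix='0' (no match yet)
Bit 16: prefix='00' -> emit 'j', reset
Bit 17: prefix='0' (no match yet)
Bit 18: prefix='01' -> emit 'm', reset

Answer: jbjjjjmmjm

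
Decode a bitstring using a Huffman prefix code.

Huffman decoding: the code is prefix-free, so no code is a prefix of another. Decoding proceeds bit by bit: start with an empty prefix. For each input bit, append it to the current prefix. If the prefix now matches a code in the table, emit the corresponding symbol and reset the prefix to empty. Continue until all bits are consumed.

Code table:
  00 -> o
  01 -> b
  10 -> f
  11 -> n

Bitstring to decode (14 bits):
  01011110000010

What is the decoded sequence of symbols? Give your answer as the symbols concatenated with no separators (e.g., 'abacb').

Answer: bbnfoof

Derivation:
Bit 0: prefix='0' (no match yet)
Bit 1: prefix='01' -> emit 'b', reset
Bit 2: prefix='0' (no match yet)
Bit 3: prefix='01' -> emit 'b', reset
Bit 4: prefix='1' (no match yet)
Bit 5: prefix='11' -> emit 'n', reset
Bit 6: prefix='1' (no match yet)
Bit 7: prefix='10' -> emit 'f', reset
Bit 8: prefix='0' (no match yet)
Bit 9: prefix='00' -> emit 'o', reset
Bit 10: prefix='0' (no match yet)
Bit 11: prefix='00' -> emit 'o', reset
Bit 12: prefix='1' (no match yet)
Bit 13: prefix='10' -> emit 'f', reset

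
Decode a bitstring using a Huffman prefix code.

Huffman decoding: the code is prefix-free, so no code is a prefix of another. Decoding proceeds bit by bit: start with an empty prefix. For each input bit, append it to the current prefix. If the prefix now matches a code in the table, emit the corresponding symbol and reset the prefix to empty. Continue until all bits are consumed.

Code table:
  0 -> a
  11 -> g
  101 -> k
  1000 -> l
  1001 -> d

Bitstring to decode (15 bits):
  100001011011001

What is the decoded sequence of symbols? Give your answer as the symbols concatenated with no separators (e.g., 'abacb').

Bit 0: prefix='1' (no match yet)
Bit 1: prefix='10' (no match yet)
Bit 2: prefix='100' (no match yet)
Bit 3: prefix='1000' -> emit 'l', reset
Bit 4: prefix='0' -> emit 'a', reset
Bit 5: prefix='1' (no match yet)
Bit 6: prefix='10' (no match yet)
Bit 7: prefix='101' -> emit 'k', reset
Bit 8: prefix='1' (no match yet)
Bit 9: prefix='10' (no match yet)
Bit 10: prefix='101' -> emit 'k', reset
Bit 11: prefix='1' (no match yet)
Bit 12: prefix='10' (no match yet)
Bit 13: prefix='100' (no match yet)
Bit 14: prefix='1001' -> emit 'd', reset

Answer: lakkd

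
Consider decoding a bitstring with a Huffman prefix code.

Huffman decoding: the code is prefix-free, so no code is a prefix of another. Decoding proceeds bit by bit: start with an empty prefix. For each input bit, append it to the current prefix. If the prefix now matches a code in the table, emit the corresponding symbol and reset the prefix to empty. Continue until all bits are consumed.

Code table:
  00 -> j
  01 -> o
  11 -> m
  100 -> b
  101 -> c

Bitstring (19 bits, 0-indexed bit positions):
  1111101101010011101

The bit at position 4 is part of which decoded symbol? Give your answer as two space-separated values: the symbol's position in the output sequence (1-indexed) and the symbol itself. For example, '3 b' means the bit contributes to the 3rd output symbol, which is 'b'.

Answer: 3 c

Derivation:
Bit 0: prefix='1' (no match yet)
Bit 1: prefix='11' -> emit 'm', reset
Bit 2: prefix='1' (no match yet)
Bit 3: prefix='11' -> emit 'm', reset
Bit 4: prefix='1' (no match yet)
Bit 5: prefix='10' (no match yet)
Bit 6: prefix='101' -> emit 'c', reset
Bit 7: prefix='1' (no match yet)
Bit 8: prefix='10' (no match yet)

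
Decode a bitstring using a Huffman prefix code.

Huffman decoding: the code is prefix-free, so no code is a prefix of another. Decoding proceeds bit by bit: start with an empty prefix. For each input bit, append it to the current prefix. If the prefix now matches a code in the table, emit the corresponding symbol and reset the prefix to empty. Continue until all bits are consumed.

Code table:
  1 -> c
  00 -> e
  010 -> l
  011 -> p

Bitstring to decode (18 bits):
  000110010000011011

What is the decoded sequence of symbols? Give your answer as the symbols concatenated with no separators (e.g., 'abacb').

Answer: epeceepp

Derivation:
Bit 0: prefix='0' (no match yet)
Bit 1: prefix='00' -> emit 'e', reset
Bit 2: prefix='0' (no match yet)
Bit 3: prefix='01' (no match yet)
Bit 4: prefix='011' -> emit 'p', reset
Bit 5: prefix='0' (no match yet)
Bit 6: prefix='00' -> emit 'e', reset
Bit 7: prefix='1' -> emit 'c', reset
Bit 8: prefix='0' (no match yet)
Bit 9: prefix='00' -> emit 'e', reset
Bit 10: prefix='0' (no match yet)
Bit 11: prefix='00' -> emit 'e', reset
Bit 12: prefix='0' (no match yet)
Bit 13: prefix='01' (no match yet)
Bit 14: prefix='011' -> emit 'p', reset
Bit 15: prefix='0' (no match yet)
Bit 16: prefix='01' (no match yet)
Bit 17: prefix='011' -> emit 'p', reset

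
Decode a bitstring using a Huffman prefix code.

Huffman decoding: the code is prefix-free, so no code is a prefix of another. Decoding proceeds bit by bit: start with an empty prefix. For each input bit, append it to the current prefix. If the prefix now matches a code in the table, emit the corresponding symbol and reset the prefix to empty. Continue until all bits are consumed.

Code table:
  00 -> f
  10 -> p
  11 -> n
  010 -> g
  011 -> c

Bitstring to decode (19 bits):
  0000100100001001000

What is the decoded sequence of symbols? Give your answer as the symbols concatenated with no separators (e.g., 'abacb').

Answer: ffpgfggf

Derivation:
Bit 0: prefix='0' (no match yet)
Bit 1: prefix='00' -> emit 'f', reset
Bit 2: prefix='0' (no match yet)
Bit 3: prefix='00' -> emit 'f', reset
Bit 4: prefix='1' (no match yet)
Bit 5: prefix='10' -> emit 'p', reset
Bit 6: prefix='0' (no match yet)
Bit 7: prefix='01' (no match yet)
Bit 8: prefix='010' -> emit 'g', reset
Bit 9: prefix='0' (no match yet)
Bit 10: prefix='00' -> emit 'f', reset
Bit 11: prefix='0' (no match yet)
Bit 12: prefix='01' (no match yet)
Bit 13: prefix='010' -> emit 'g', reset
Bit 14: prefix='0' (no match yet)
Bit 15: prefix='01' (no match yet)
Bit 16: prefix='010' -> emit 'g', reset
Bit 17: prefix='0' (no match yet)
Bit 18: prefix='00' -> emit 'f', reset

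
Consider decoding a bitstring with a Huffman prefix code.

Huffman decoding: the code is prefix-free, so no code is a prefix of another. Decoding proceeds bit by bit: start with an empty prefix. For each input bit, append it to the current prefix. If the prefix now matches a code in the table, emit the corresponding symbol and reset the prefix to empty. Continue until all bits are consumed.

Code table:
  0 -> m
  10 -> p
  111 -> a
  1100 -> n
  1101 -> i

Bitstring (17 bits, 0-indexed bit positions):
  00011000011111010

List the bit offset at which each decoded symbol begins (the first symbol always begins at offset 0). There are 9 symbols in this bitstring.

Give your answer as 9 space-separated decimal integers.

Bit 0: prefix='0' -> emit 'm', reset
Bit 1: prefix='0' -> emit 'm', reset
Bit 2: prefix='0' -> emit 'm', reset
Bit 3: prefix='1' (no match yet)
Bit 4: prefix='11' (no match yet)
Bit 5: prefix='110' (no match yet)
Bit 6: prefix='1100' -> emit 'n', reset
Bit 7: prefix='0' -> emit 'm', reset
Bit 8: prefix='0' -> emit 'm', reset
Bit 9: prefix='1' (no match yet)
Bit 10: prefix='11' (no match yet)
Bit 11: prefix='111' -> emit 'a', reset
Bit 12: prefix='1' (no match yet)
Bit 13: prefix='11' (no match yet)
Bit 14: prefix='110' (no match yet)
Bit 15: prefix='1101' -> emit 'i', reset
Bit 16: prefix='0' -> emit 'm', reset

Answer: 0 1 2 3 7 8 9 12 16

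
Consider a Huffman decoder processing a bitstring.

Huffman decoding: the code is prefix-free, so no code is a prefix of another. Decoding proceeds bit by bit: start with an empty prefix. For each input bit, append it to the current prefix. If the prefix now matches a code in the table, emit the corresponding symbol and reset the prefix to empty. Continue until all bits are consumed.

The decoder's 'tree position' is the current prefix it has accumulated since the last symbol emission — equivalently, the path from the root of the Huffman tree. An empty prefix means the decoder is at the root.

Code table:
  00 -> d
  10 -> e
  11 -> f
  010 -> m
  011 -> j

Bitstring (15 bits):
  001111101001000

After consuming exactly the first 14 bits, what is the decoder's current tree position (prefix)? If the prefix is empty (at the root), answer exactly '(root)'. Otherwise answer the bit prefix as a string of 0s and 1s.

Bit 0: prefix='0' (no match yet)
Bit 1: prefix='00' -> emit 'd', reset
Bit 2: prefix='1' (no match yet)
Bit 3: prefix='11' -> emit 'f', reset
Bit 4: prefix='1' (no match yet)
Bit 5: prefix='11' -> emit 'f', reset
Bit 6: prefix='1' (no match yet)
Bit 7: prefix='10' -> emit 'e', reset
Bit 8: prefix='1' (no match yet)
Bit 9: prefix='10' -> emit 'e', reset
Bit 10: prefix='0' (no match yet)
Bit 11: prefix='01' (no match yet)
Bit 12: prefix='010' -> emit 'm', reset
Bit 13: prefix='0' (no match yet)

Answer: 0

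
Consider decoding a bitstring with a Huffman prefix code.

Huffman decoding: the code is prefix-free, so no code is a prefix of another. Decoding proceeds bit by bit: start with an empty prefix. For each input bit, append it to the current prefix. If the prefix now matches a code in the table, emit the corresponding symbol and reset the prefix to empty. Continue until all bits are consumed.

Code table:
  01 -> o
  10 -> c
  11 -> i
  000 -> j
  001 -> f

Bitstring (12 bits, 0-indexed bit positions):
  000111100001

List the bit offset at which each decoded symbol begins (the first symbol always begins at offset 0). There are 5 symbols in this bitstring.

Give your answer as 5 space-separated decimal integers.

Answer: 0 3 5 7 10

Derivation:
Bit 0: prefix='0' (no match yet)
Bit 1: prefix='00' (no match yet)
Bit 2: prefix='000' -> emit 'j', reset
Bit 3: prefix='1' (no match yet)
Bit 4: prefix='11' -> emit 'i', reset
Bit 5: prefix='1' (no match yet)
Bit 6: prefix='11' -> emit 'i', reset
Bit 7: prefix='0' (no match yet)
Bit 8: prefix='00' (no match yet)
Bit 9: prefix='000' -> emit 'j', reset
Bit 10: prefix='0' (no match yet)
Bit 11: prefix='01' -> emit 'o', reset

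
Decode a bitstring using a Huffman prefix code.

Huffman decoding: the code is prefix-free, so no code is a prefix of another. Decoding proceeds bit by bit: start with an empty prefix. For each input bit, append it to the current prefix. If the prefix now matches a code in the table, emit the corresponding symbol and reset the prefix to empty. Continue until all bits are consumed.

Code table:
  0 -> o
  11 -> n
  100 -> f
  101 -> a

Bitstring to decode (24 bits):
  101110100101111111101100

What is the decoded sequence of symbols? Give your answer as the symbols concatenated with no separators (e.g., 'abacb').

Answer: anofannnaf

Derivation:
Bit 0: prefix='1' (no match yet)
Bit 1: prefix='10' (no match yet)
Bit 2: prefix='101' -> emit 'a', reset
Bit 3: prefix='1' (no match yet)
Bit 4: prefix='11' -> emit 'n', reset
Bit 5: prefix='0' -> emit 'o', reset
Bit 6: prefix='1' (no match yet)
Bit 7: prefix='10' (no match yet)
Bit 8: prefix='100' -> emit 'f', reset
Bit 9: prefix='1' (no match yet)
Bit 10: prefix='10' (no match yet)
Bit 11: prefix='101' -> emit 'a', reset
Bit 12: prefix='1' (no match yet)
Bit 13: prefix='11' -> emit 'n', reset
Bit 14: prefix='1' (no match yet)
Bit 15: prefix='11' -> emit 'n', reset
Bit 16: prefix='1' (no match yet)
Bit 17: prefix='11' -> emit 'n', reset
Bit 18: prefix='1' (no match yet)
Bit 19: prefix='10' (no match yet)
Bit 20: prefix='101' -> emit 'a', reset
Bit 21: prefix='1' (no match yet)
Bit 22: prefix='10' (no match yet)
Bit 23: prefix='100' -> emit 'f', reset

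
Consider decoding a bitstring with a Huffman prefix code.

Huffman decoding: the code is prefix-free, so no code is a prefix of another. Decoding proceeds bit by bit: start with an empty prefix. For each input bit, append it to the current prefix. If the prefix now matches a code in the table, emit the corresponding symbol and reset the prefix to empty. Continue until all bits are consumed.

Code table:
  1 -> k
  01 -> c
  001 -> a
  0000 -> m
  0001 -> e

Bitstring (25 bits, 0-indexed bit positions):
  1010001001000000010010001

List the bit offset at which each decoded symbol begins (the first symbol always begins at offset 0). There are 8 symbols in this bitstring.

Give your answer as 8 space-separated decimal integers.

Bit 0: prefix='1' -> emit 'k', reset
Bit 1: prefix='0' (no match yet)
Bit 2: prefix='01' -> emit 'c', reset
Bit 3: prefix='0' (no match yet)
Bit 4: prefix='00' (no match yet)
Bit 5: prefix='000' (no match yet)
Bit 6: prefix='0001' -> emit 'e', reset
Bit 7: prefix='0' (no match yet)
Bit 8: prefix='00' (no match yet)
Bit 9: prefix='001' -> emit 'a', reset
Bit 10: prefix='0' (no match yet)
Bit 11: prefix='00' (no match yet)
Bit 12: prefix='000' (no match yet)
Bit 13: prefix='0000' -> emit 'm', reset
Bit 14: prefix='0' (no match yet)
Bit 15: prefix='00' (no match yet)
Bit 16: prefix='000' (no match yet)
Bit 17: prefix='0001' -> emit 'e', reset
Bit 18: prefix='0' (no match yet)
Bit 19: prefix='00' (no match yet)
Bit 20: prefix='001' -> emit 'a', reset
Bit 21: prefix='0' (no match yet)
Bit 22: prefix='00' (no match yet)
Bit 23: prefix='000' (no match yet)
Bit 24: prefix='0001' -> emit 'e', reset

Answer: 0 1 3 7 10 14 18 21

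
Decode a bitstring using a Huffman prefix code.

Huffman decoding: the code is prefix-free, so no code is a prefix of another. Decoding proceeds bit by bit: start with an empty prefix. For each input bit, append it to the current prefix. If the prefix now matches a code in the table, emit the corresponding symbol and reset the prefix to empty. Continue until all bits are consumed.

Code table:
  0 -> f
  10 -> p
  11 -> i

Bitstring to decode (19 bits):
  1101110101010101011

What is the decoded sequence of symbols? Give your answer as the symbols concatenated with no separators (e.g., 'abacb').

Answer: ifippppppi

Derivation:
Bit 0: prefix='1' (no match yet)
Bit 1: prefix='11' -> emit 'i', reset
Bit 2: prefix='0' -> emit 'f', reset
Bit 3: prefix='1' (no match yet)
Bit 4: prefix='11' -> emit 'i', reset
Bit 5: prefix='1' (no match yet)
Bit 6: prefix='10' -> emit 'p', reset
Bit 7: prefix='1' (no match yet)
Bit 8: prefix='10' -> emit 'p', reset
Bit 9: prefix='1' (no match yet)
Bit 10: prefix='10' -> emit 'p', reset
Bit 11: prefix='1' (no match yet)
Bit 12: prefix='10' -> emit 'p', reset
Bit 13: prefix='1' (no match yet)
Bit 14: prefix='10' -> emit 'p', reset
Bit 15: prefix='1' (no match yet)
Bit 16: prefix='10' -> emit 'p', reset
Bit 17: prefix='1' (no match yet)
Bit 18: prefix='11' -> emit 'i', reset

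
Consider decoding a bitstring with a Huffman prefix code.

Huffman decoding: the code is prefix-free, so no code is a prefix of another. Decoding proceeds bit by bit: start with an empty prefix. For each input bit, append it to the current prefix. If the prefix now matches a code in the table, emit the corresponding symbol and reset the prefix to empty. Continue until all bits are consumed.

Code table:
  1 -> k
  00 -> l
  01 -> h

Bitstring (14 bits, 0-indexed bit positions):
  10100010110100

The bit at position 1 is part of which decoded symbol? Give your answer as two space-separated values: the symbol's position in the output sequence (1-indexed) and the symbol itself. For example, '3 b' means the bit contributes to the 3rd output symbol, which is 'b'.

Answer: 2 h

Derivation:
Bit 0: prefix='1' -> emit 'k', reset
Bit 1: prefix='0' (no match yet)
Bit 2: prefix='01' -> emit 'h', reset
Bit 3: prefix='0' (no match yet)
Bit 4: prefix='00' -> emit 'l', reset
Bit 5: prefix='0' (no match yet)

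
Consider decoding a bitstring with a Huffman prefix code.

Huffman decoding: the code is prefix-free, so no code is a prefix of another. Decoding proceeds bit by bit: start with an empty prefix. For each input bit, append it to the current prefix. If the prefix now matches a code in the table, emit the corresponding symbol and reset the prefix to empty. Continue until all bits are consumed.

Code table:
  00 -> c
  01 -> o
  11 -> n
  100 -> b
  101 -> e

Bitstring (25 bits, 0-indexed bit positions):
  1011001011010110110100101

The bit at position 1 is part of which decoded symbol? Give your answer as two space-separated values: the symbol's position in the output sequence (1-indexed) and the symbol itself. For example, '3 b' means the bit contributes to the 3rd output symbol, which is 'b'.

Answer: 1 e

Derivation:
Bit 0: prefix='1' (no match yet)
Bit 1: prefix='10' (no match yet)
Bit 2: prefix='101' -> emit 'e', reset
Bit 3: prefix='1' (no match yet)
Bit 4: prefix='10' (no match yet)
Bit 5: prefix='100' -> emit 'b', reset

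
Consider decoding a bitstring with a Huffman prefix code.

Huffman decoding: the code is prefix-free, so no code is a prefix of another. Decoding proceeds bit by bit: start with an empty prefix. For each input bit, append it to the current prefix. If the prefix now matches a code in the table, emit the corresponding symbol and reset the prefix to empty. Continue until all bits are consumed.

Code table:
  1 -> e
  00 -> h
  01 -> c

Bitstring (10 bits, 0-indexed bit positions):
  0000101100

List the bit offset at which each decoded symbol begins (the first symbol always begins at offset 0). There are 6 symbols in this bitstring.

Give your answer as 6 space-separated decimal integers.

Bit 0: prefix='0' (no match yet)
Bit 1: prefix='00' -> emit 'h', reset
Bit 2: prefix='0' (no match yet)
Bit 3: prefix='00' -> emit 'h', reset
Bit 4: prefix='1' -> emit 'e', reset
Bit 5: prefix='0' (no match yet)
Bit 6: prefix='01' -> emit 'c', reset
Bit 7: prefix='1' -> emit 'e', reset
Bit 8: prefix='0' (no match yet)
Bit 9: prefix='00' -> emit 'h', reset

Answer: 0 2 4 5 7 8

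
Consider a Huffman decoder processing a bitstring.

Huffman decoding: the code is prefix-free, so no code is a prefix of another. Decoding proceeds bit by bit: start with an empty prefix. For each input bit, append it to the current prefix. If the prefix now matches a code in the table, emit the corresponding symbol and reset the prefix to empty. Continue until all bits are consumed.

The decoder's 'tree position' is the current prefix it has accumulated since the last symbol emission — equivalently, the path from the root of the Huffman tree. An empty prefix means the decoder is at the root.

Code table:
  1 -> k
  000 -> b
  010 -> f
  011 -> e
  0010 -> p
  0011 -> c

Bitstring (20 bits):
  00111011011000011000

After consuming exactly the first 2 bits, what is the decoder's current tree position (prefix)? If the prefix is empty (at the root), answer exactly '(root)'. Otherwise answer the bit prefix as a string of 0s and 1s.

Answer: 00

Derivation:
Bit 0: prefix='0' (no match yet)
Bit 1: prefix='00' (no match yet)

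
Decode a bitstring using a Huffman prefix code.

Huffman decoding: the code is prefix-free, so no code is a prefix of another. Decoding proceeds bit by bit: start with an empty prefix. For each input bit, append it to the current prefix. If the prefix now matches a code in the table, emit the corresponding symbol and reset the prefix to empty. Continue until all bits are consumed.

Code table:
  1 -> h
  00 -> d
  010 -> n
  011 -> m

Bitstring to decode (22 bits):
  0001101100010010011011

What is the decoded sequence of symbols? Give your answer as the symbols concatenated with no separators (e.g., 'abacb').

Answer: dmmdnnmm

Derivation:
Bit 0: prefix='0' (no match yet)
Bit 1: prefix='00' -> emit 'd', reset
Bit 2: prefix='0' (no match yet)
Bit 3: prefix='01' (no match yet)
Bit 4: prefix='011' -> emit 'm', reset
Bit 5: prefix='0' (no match yet)
Bit 6: prefix='01' (no match yet)
Bit 7: prefix='011' -> emit 'm', reset
Bit 8: prefix='0' (no match yet)
Bit 9: prefix='00' -> emit 'd', reset
Bit 10: prefix='0' (no match yet)
Bit 11: prefix='01' (no match yet)
Bit 12: prefix='010' -> emit 'n', reset
Bit 13: prefix='0' (no match yet)
Bit 14: prefix='01' (no match yet)
Bit 15: prefix='010' -> emit 'n', reset
Bit 16: prefix='0' (no match yet)
Bit 17: prefix='01' (no match yet)
Bit 18: prefix='011' -> emit 'm', reset
Bit 19: prefix='0' (no match yet)
Bit 20: prefix='01' (no match yet)
Bit 21: prefix='011' -> emit 'm', reset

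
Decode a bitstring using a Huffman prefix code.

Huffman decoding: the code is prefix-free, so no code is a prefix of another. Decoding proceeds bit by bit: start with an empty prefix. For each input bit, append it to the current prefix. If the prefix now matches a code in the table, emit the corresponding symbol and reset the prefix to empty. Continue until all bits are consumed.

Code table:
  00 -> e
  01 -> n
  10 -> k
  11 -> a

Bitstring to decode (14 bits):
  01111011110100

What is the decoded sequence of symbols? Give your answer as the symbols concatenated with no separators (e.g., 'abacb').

Bit 0: prefix='0' (no match yet)
Bit 1: prefix='01' -> emit 'n', reset
Bit 2: prefix='1' (no match yet)
Bit 3: prefix='11' -> emit 'a', reset
Bit 4: prefix='1' (no match yet)
Bit 5: prefix='10' -> emit 'k', reset
Bit 6: prefix='1' (no match yet)
Bit 7: prefix='11' -> emit 'a', reset
Bit 8: prefix='1' (no match yet)
Bit 9: prefix='11' -> emit 'a', reset
Bit 10: prefix='0' (no match yet)
Bit 11: prefix='01' -> emit 'n', reset
Bit 12: prefix='0' (no match yet)
Bit 13: prefix='00' -> emit 'e', reset

Answer: nakaane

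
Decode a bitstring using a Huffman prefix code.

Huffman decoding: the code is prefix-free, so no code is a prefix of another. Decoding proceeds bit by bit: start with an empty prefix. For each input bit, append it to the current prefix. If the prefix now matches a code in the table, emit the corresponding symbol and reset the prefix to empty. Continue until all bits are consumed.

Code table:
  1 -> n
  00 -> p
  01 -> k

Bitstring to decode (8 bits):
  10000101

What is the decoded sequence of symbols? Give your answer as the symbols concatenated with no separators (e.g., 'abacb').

Answer: nppnk

Derivation:
Bit 0: prefix='1' -> emit 'n', reset
Bit 1: prefix='0' (no match yet)
Bit 2: prefix='00' -> emit 'p', reset
Bit 3: prefix='0' (no match yet)
Bit 4: prefix='00' -> emit 'p', reset
Bit 5: prefix='1' -> emit 'n', reset
Bit 6: prefix='0' (no match yet)
Bit 7: prefix='01' -> emit 'k', reset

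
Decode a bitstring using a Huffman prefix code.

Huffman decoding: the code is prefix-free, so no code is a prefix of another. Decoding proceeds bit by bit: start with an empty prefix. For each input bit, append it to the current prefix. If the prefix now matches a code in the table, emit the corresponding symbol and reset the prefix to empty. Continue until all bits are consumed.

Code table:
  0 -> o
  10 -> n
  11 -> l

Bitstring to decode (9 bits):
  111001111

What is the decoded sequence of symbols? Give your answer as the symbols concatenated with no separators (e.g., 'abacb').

Answer: lnoll

Derivation:
Bit 0: prefix='1' (no match yet)
Bit 1: prefix='11' -> emit 'l', reset
Bit 2: prefix='1' (no match yet)
Bit 3: prefix='10' -> emit 'n', reset
Bit 4: prefix='0' -> emit 'o', reset
Bit 5: prefix='1' (no match yet)
Bit 6: prefix='11' -> emit 'l', reset
Bit 7: prefix='1' (no match yet)
Bit 8: prefix='11' -> emit 'l', reset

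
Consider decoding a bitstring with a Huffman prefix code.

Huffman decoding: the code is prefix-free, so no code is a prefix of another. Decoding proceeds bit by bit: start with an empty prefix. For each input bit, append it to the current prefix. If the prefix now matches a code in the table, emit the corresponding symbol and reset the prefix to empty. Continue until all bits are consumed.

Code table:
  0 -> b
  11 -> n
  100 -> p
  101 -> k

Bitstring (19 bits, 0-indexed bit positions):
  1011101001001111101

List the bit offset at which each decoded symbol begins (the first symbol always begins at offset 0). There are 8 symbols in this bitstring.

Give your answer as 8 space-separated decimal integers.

Bit 0: prefix='1' (no match yet)
Bit 1: prefix='10' (no match yet)
Bit 2: prefix='101' -> emit 'k', reset
Bit 3: prefix='1' (no match yet)
Bit 4: prefix='11' -> emit 'n', reset
Bit 5: prefix='0' -> emit 'b', reset
Bit 6: prefix='1' (no match yet)
Bit 7: prefix='10' (no match yet)
Bit 8: prefix='100' -> emit 'p', reset
Bit 9: prefix='1' (no match yet)
Bit 10: prefix='10' (no match yet)
Bit 11: prefix='100' -> emit 'p', reset
Bit 12: prefix='1' (no match yet)
Bit 13: prefix='11' -> emit 'n', reset
Bit 14: prefix='1' (no match yet)
Bit 15: prefix='11' -> emit 'n', reset
Bit 16: prefix='1' (no match yet)
Bit 17: prefix='10' (no match yet)
Bit 18: prefix='101' -> emit 'k', reset

Answer: 0 3 5 6 9 12 14 16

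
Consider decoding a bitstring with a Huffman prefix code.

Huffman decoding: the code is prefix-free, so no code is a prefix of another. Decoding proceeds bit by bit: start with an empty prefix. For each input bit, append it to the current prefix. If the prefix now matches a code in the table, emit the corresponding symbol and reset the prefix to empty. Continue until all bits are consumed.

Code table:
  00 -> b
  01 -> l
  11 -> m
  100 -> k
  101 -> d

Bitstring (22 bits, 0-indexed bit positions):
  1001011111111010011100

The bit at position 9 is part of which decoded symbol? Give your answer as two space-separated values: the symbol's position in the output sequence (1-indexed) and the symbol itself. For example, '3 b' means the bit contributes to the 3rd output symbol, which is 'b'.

Answer: 4 m

Derivation:
Bit 0: prefix='1' (no match yet)
Bit 1: prefix='10' (no match yet)
Bit 2: prefix='100' -> emit 'k', reset
Bit 3: prefix='1' (no match yet)
Bit 4: prefix='10' (no match yet)
Bit 5: prefix='101' -> emit 'd', reset
Bit 6: prefix='1' (no match yet)
Bit 7: prefix='11' -> emit 'm', reset
Bit 8: prefix='1' (no match yet)
Bit 9: prefix='11' -> emit 'm', reset
Bit 10: prefix='1' (no match yet)
Bit 11: prefix='11' -> emit 'm', reset
Bit 12: prefix='1' (no match yet)
Bit 13: prefix='10' (no match yet)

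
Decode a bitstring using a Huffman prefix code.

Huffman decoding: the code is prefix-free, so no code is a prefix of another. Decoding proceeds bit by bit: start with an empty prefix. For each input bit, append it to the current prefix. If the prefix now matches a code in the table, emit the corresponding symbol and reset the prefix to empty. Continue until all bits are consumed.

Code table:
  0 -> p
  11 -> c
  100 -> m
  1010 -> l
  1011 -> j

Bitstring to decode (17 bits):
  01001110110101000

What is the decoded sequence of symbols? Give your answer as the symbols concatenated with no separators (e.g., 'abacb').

Answer: pmcjplpp

Derivation:
Bit 0: prefix='0' -> emit 'p', reset
Bit 1: prefix='1' (no match yet)
Bit 2: prefix='10' (no match yet)
Bit 3: prefix='100' -> emit 'm', reset
Bit 4: prefix='1' (no match yet)
Bit 5: prefix='11' -> emit 'c', reset
Bit 6: prefix='1' (no match yet)
Bit 7: prefix='10' (no match yet)
Bit 8: prefix='101' (no match yet)
Bit 9: prefix='1011' -> emit 'j', reset
Bit 10: prefix='0' -> emit 'p', reset
Bit 11: prefix='1' (no match yet)
Bit 12: prefix='10' (no match yet)
Bit 13: prefix='101' (no match yet)
Bit 14: prefix='1010' -> emit 'l', reset
Bit 15: prefix='0' -> emit 'p', reset
Bit 16: prefix='0' -> emit 'p', reset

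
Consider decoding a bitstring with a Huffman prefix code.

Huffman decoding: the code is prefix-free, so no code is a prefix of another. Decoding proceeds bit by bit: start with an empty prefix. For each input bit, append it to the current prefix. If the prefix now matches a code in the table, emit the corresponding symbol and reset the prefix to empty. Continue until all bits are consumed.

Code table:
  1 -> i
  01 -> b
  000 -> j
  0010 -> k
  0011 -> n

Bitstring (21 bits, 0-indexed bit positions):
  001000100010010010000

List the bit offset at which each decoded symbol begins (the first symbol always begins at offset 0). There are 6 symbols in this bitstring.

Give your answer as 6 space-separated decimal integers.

Bit 0: prefix='0' (no match yet)
Bit 1: prefix='00' (no match yet)
Bit 2: prefix='001' (no match yet)
Bit 3: prefix='0010' -> emit 'k', reset
Bit 4: prefix='0' (no match yet)
Bit 5: prefix='00' (no match yet)
Bit 6: prefix='001' (no match yet)
Bit 7: prefix='0010' -> emit 'k', reset
Bit 8: prefix='0' (no match yet)
Bit 9: prefix='00' (no match yet)
Bit 10: prefix='001' (no match yet)
Bit 11: prefix='0010' -> emit 'k', reset
Bit 12: prefix='0' (no match yet)
Bit 13: prefix='01' -> emit 'b', reset
Bit 14: prefix='0' (no match yet)
Bit 15: prefix='00' (no match yet)
Bit 16: prefix='001' (no match yet)
Bit 17: prefix='0010' -> emit 'k', reset
Bit 18: prefix='0' (no match yet)
Bit 19: prefix='00' (no match yet)
Bit 20: prefix='000' -> emit 'j', reset

Answer: 0 4 8 12 14 18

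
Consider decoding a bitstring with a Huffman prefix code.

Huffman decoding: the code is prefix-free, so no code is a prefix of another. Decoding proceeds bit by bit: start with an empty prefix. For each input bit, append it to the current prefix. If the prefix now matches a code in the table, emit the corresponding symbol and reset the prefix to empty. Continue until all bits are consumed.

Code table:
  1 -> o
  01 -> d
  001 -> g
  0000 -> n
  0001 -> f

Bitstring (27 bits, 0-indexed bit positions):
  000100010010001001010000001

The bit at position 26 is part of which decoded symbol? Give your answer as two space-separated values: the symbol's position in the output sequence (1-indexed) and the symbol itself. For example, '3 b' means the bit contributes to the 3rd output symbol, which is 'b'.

Answer: 8 g

Derivation:
Bit 0: prefix='0' (no match yet)
Bit 1: prefix='00' (no match yet)
Bit 2: prefix='000' (no match yet)
Bit 3: prefix='0001' -> emit 'f', reset
Bit 4: prefix='0' (no match yet)
Bit 5: prefix='00' (no match yet)
Bit 6: prefix='000' (no match yet)
Bit 7: prefix='0001' -> emit 'f', reset
Bit 8: prefix='0' (no match yet)
Bit 9: prefix='00' (no match yet)
Bit 10: prefix='001' -> emit 'g', reset
Bit 11: prefix='0' (no match yet)
Bit 12: prefix='00' (no match yet)
Bit 13: prefix='000' (no match yet)
Bit 14: prefix='0001' -> emit 'f', reset
Bit 15: prefix='0' (no match yet)
Bit 16: prefix='00' (no match yet)
Bit 17: prefix='001' -> emit 'g', reset
Bit 18: prefix='0' (no match yet)
Bit 19: prefix='01' -> emit 'd', reset
Bit 20: prefix='0' (no match yet)
Bit 21: prefix='00' (no match yet)
Bit 22: prefix='000' (no match yet)
Bit 23: prefix='0000' -> emit 'n', reset
Bit 24: prefix='0' (no match yet)
Bit 25: prefix='00' (no match yet)
Bit 26: prefix='001' -> emit 'g', reset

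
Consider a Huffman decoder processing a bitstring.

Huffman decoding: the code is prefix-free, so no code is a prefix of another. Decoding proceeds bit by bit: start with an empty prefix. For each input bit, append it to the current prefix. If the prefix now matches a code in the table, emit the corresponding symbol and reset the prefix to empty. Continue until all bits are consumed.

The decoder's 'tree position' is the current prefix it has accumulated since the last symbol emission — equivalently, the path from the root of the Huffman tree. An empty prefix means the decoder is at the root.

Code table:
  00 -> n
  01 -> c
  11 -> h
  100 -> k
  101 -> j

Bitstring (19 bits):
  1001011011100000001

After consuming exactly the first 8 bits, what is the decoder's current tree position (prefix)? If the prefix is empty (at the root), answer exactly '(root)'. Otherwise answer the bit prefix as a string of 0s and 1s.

Bit 0: prefix='1' (no match yet)
Bit 1: prefix='10' (no match yet)
Bit 2: prefix='100' -> emit 'k', reset
Bit 3: prefix='1' (no match yet)
Bit 4: prefix='10' (no match yet)
Bit 5: prefix='101' -> emit 'j', reset
Bit 6: prefix='1' (no match yet)
Bit 7: prefix='10' (no match yet)

Answer: 10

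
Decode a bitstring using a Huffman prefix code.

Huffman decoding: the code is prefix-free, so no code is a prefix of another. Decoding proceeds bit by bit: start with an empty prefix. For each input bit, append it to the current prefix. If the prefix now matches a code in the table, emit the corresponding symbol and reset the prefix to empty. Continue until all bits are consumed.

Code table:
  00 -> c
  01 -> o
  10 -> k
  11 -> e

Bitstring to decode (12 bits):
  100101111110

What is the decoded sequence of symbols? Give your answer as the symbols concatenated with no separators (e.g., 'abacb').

Bit 0: prefix='1' (no match yet)
Bit 1: prefix='10' -> emit 'k', reset
Bit 2: prefix='0' (no match yet)
Bit 3: prefix='01' -> emit 'o', reset
Bit 4: prefix='0' (no match yet)
Bit 5: prefix='01' -> emit 'o', reset
Bit 6: prefix='1' (no match yet)
Bit 7: prefix='11' -> emit 'e', reset
Bit 8: prefix='1' (no match yet)
Bit 9: prefix='11' -> emit 'e', reset
Bit 10: prefix='1' (no match yet)
Bit 11: prefix='10' -> emit 'k', reset

Answer: kooeek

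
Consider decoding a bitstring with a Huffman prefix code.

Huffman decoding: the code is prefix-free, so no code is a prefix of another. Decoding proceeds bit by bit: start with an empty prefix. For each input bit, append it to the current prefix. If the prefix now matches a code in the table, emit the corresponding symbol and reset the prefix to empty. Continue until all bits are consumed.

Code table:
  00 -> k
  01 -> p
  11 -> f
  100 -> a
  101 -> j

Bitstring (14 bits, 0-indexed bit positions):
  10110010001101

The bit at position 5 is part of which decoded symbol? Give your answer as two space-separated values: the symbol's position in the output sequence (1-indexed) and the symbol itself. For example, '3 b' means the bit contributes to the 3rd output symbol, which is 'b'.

Answer: 2 a

Derivation:
Bit 0: prefix='1' (no match yet)
Bit 1: prefix='10' (no match yet)
Bit 2: prefix='101' -> emit 'j', reset
Bit 3: prefix='1' (no match yet)
Bit 4: prefix='10' (no match yet)
Bit 5: prefix='100' -> emit 'a', reset
Bit 6: prefix='1' (no match yet)
Bit 7: prefix='10' (no match yet)
Bit 8: prefix='100' -> emit 'a', reset
Bit 9: prefix='0' (no match yet)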